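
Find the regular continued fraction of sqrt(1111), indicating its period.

Write x_i = (sqrt(1111) + m_i)/d_i with (m_0, d_0) = (0, 1). a_0 = floor(sqrt(1111)) = 33, since 33^2 = 1089 <= 1111 < 1156 = 34^2.
Iterate m_{i+1} = d_i*a_i - m_i, d_{i+1} = (1111 - m_{i+1}^2)/d_i, a_{i+1} = floor((a_0 + m_{i+1})/d_{i+1}):
  m_1 = 1*33 - 0 = 33, d_1 = (1111 - 33^2)/1 = 22/1 = 22, a_1 = floor((33 + 33)/22) = 3.
  m_2 = 22*3 - 33 = 33, d_2 = (1111 - 33^2)/22 = 22/22 = 1, a_2 = floor((33 + 33)/1) = 66.
  m_3 = 1*66 - 33 = 33, d_3 = (1111 - 33^2)/1 = 22/1 = 22: (m_3, d_3) = (m_1, d_1) = (33, 22), so from here the quotients repeat a_1, a_2; the period length is 2.
Hence the expansion of sqrt(1111) is a_0 = 33 followed by the repeating block 3, 66 (period 2).

[33; (3, 66)]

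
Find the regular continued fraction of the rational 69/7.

Run the Euclidean algorithm on 69 and 7; the successive quotients are the partial quotients a_0, a_1, ... (each step inverts the fractional part left over by the previous one):
  69 = 9*7 + 6, so a_0 = 9.
  7 = 1*6 + 1, so a_1 = 1.
  6 = 6*1 + 0, so a_2 = 6.
The remainder reaches 0 after 3 divisions, so the expansion has 3 partial quotients, read off in order.

[9; 1, 6]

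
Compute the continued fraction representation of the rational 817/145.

[5; 1, 1, 1, 2, 1, 3, 1, 2]

Run the Euclidean algorithm on 817 and 145; the successive quotients are the partial quotients a_0, a_1, ... (each step inverts the fractional part left over by the previous one):
  817 = 5*145 + 92, so a_0 = 5.
  145 = 1*92 + 53, so a_1 = 1.
  92 = 1*53 + 39, so a_2 = 1.
  53 = 1*39 + 14, so a_3 = 1.
  39 = 2*14 + 11, so a_4 = 2.
  14 = 1*11 + 3, so a_5 = 1.
  11 = 3*3 + 2, so a_6 = 3.
  3 = 1*2 + 1, so a_7 = 1.
  2 = 2*1 + 0, so a_8 = 2.
The remainder reaches 0 after 9 divisions, so the expansion has 9 partial quotients, read off in order.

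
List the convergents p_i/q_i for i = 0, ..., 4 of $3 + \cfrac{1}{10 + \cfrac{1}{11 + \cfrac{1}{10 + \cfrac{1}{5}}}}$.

Using the convergent recurrence p_i = a_i*p_{i-1} + p_{i-2}, q_i = a_i*q_{i-1} + q_{i-2} with p_{-2}=0, p_{-1}=1, q_{-2}=1, q_{-1}=0:
  i=0: a_0=3, p_0 = 3*1 + 0 = 3, q_0 = 3*0 + 1 = 1.
  i=1: a_1=10, p_1 = 10*3 + 1 = 31, q_1 = 10*1 + 0 = 10.
  i=2: a_2=11, p_2 = 11*31 + 3 = 344, q_2 = 11*10 + 1 = 111.
  i=3: a_3=10, p_3 = 10*344 + 31 = 3471, q_3 = 10*111 + 10 = 1120.
  i=4: a_4=5, p_4 = 5*3471 + 344 = 17699, q_4 = 5*1120 + 111 = 5711.

3/1, 31/10, 344/111, 3471/1120, 17699/5711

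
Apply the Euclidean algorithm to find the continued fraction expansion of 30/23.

[1; 3, 3, 2]

Run the Euclidean algorithm on 30 and 23; the successive quotients are the partial quotients a_0, a_1, ... (each step inverts the fractional part left over by the previous one):
  30 = 1*23 + 7, so a_0 = 1.
  23 = 3*7 + 2, so a_1 = 3.
  7 = 3*2 + 1, so a_2 = 3.
  2 = 2*1 + 0, so a_3 = 2.
The remainder reaches 0 after 4 divisions, so the expansion has 4 partial quotients, read off in order.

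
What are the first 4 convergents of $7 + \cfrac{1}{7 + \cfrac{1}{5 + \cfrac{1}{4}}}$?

7/1, 50/7, 257/36, 1078/151

Using the convergent recurrence p_i = a_i*p_{i-1} + p_{i-2}, q_i = a_i*q_{i-1} + q_{i-2} with p_{-2}=0, p_{-1}=1, q_{-2}=1, q_{-1}=0:
  i=0: a_0=7, p_0 = 7*1 + 0 = 7, q_0 = 7*0 + 1 = 1.
  i=1: a_1=7, p_1 = 7*7 + 1 = 50, q_1 = 7*1 + 0 = 7.
  i=2: a_2=5, p_2 = 5*50 + 7 = 257, q_2 = 5*7 + 1 = 36.
  i=3: a_3=4, p_3 = 4*257 + 50 = 1078, q_3 = 4*36 + 7 = 151.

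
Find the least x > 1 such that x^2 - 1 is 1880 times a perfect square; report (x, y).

(x, y) = (1691, 39)

First expand sqrt(1880) as a continued fraction. With x_i = (sqrt(1880) + m_i)/d_i and (m_0, d_0) = (0, 1): a_0 = floor(sqrt(1880)) = 43, since 43^2 = 1849 <= 1880 < 1936 = 44^2.
Iterate m_{i+1} = d_i*a_i - m_i, d_{i+1} = (1880 - m_{i+1}^2)/d_i, a_{i+1} = floor((a_0 + m_{i+1})/d_{i+1}):
  m_1 = 1*43 - 0 = 43, d_1 = (1880 - 43^2)/1 = 31/1 = 31, a_1 = floor((43 + 43)/31) = 2.
  m_2 = 31*2 - 43 = 19, d_2 = (1880 - 19^2)/31 = 1519/31 = 49, a_2 = floor((43 + 19)/49) = 1.
  m_3 = 49*1 - 19 = 30, d_3 = (1880 - 30^2)/49 = 980/49 = 20, a_3 = floor((43 + 30)/20) = 3.
  m_4 = 20*3 - 30 = 30, d_4 = (1880 - 30^2)/20 = 980/20 = 49, a_4 = floor((43 + 30)/49) = 1.
  m_5 = 49*1 - 30 = 19, d_5 = (1880 - 19^2)/49 = 1519/49 = 31, a_5 = floor((43 + 19)/31) = 2.
  m_6 = 31*2 - 19 = 43, d_6 = (1880 - 43^2)/31 = 31/31 = 1, a_6 = floor((43 + 43)/1) = 86.
  m_7 = 1*86 - 43 = 43, d_7 = (1880 - 43^2)/1 = 31/1 = 31: (m_7, d_7) = (m_1, d_1) = (43, 31), so from here the quotients repeat a_1, ..., a_6; the period length is 6.
So sqrt(1880) = [43; (2, 1, 3, 1, 2, 86)] with period length k = 6.
k is even, so the fundamental solution of x^2 - 1880y^2 = 1 is (p_{k-1}, q_{k-1}) = (p_5, q_5); compute convergents through index 5.
Convergents (p_i = a_i*p_{i-1} + p_{i-2}, q_i = a_i*q_{i-1} + q_{i-2} with p_{-2}=0, p_{-1}=1, q_{-2}=1, q_{-1}=0):
  i=0: a_0=43, p_0 = 43*1 + 0 = 43, q_0 = 43*0 + 1 = 1.
  i=1: a_1=2, p_1 = 2*43 + 1 = 87, q_1 = 2*1 + 0 = 2.
  i=2: a_2=1, p_2 = 1*87 + 43 = 130, q_2 = 1*2 + 1 = 3.
  i=3: a_3=3, p_3 = 3*130 + 87 = 477, q_3 = 3*3 + 2 = 11.
  i=4: a_4=1, p_4 = 1*477 + 130 = 607, q_4 = 1*11 + 3 = 14.
  i=5: a_5=2, p_5 = 2*607 + 477 = 1691, q_5 = 2*14 + 11 = 39.
Check: 1691^2 - 1880*39^2 = 2859481 - 2859480 = 1, so (x, y) = (1691, 39) solves the equation, and by the theorem it is the least positive solution.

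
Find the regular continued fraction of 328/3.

Run the Euclidean algorithm on 328 and 3; the successive quotients are the partial quotients a_0, a_1, ... (each step inverts the fractional part left over by the previous one):
  328 = 109*3 + 1, so a_0 = 109.
  3 = 3*1 + 0, so a_1 = 3.
The remainder reaches 0 after 2 divisions, so the expansion has 2 partial quotients, read off in order.

[109; 3]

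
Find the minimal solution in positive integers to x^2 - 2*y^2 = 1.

First expand sqrt(2) as a continued fraction. With x_i = (sqrt(2) + m_i)/d_i and (m_0, d_0) = (0, 1): a_0 = floor(sqrt(2)) = 1, since 1^2 = 1 <= 2 < 4 = 2^2.
Iterate m_{i+1} = d_i*a_i - m_i, d_{i+1} = (2 - m_{i+1}^2)/d_i, a_{i+1} = floor((a_0 + m_{i+1})/d_{i+1}):
  m_1 = 1*1 - 0 = 1, d_1 = (2 - 1^2)/1 = 1/1 = 1, a_1 = floor((1 + 1)/1) = 2.
  m_2 = 1*2 - 1 = 1, d_2 = (2 - 1^2)/1 = 1/1 = 1: (m_2, d_2) = (m_1, d_1) = (1, 1), so from here the quotient a_1 repeats; the period length is 1.
So sqrt(2) = [1; (2)] with period length k = 1.
k is odd, so (p_{k-1}, q_{k-1}) only solves x^2 - 2y^2 = -1 and the fundamental solution of x^2 - 2y^2 = 1 is (p_{2k-1}, q_{2k-1}) = (p_1, q_1); compute convergents through index 1, running through the period twice.
Convergents (p_i = a_i*p_{i-1} + p_{i-2}, q_i = a_i*q_{i-1} + q_{i-2} with p_{-2}=0, p_{-1}=1, q_{-2}=1, q_{-1}=0):
  i=0: a_0=1, p_0 = 1*1 + 0 = 1, q_0 = 1*0 + 1 = 1.
  i=1: a_1=2, p_1 = 2*1 + 1 = 3, q_1 = 2*1 + 0 = 2.
Indeed p_0^2 - 2*q_0^2 = 1 - 2 = -1, not +1.
Check: 3^2 - 2*2^2 = 9 - 8 = 1, so (x, y) = (3, 2) solves the equation, and by the theorem it is the least positive solution.

(x, y) = (3, 2)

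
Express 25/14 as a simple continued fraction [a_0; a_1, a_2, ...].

Run the Euclidean algorithm on 25 and 14; the successive quotients are the partial quotients a_0, a_1, ... (each step inverts the fractional part left over by the previous one):
  25 = 1*14 + 11, so a_0 = 1.
  14 = 1*11 + 3, so a_1 = 1.
  11 = 3*3 + 2, so a_2 = 3.
  3 = 1*2 + 1, so a_3 = 1.
  2 = 2*1 + 0, so a_4 = 2.
The remainder reaches 0 after 5 divisions, so the expansion has 5 partial quotients, read off in order.

[1; 1, 3, 1, 2]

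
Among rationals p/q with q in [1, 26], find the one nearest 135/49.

Expand x = 135/49 as a continued fraction with the Euclidean algorithm:
  135 = 2*49 + 37, so a_0 = 2.
  49 = 1*37 + 12, so a_1 = 1.
  37 = 3*12 + 1, so a_2 = 3.
  12 = 12*1 + 0, so a_3 = 12.
so x = [2; 1, 3, 12].
Convergents (p_i = a_i*p_{i-1} + p_{i-2}, q_i = a_i*q_{i-1} + q_{i-2} with p_{-2}=0, p_{-1}=1, q_{-2}=1, q_{-1}=0), until the denominator exceeds 26:
  i=0: a_0=2, p_0 = 2*1 + 0 = 2, q_0 = 2*0 + 1 = 1.
  i=1: a_1=1, p_1 = 1*2 + 1 = 3, q_1 = 1*1 + 0 = 1.
  i=2: a_2=3, p_2 = 3*3 + 2 = 11, q_2 = 3*1 + 1 = 4.
  i=3: a_3=12, p_3 = 12*11 + 3 = 135, q_3 = 12*4 + 1 = 49.
q_3 = 49 > 26, so the last convergent with denominator <= 26 is p_2/q_2 = 11/4.
The closest fraction with denominator <= 26 is either p_2/q_2 or the intermediate fraction (k*p_2 + p_1)/(k*q_2 + q_1) with the largest k >= 1 whose denominator stays <= 26; these approach x as k grows, and every other convergent or intermediate fraction in range is farther away.
Largest k: floor((26 - q_1)/q_2) = floor((26 - 1)/4) = 6.
That gives (6*11 + 3)/(6*4 + 1) = 69/25.
Compare the errors: |x - 11/4| = |135*4 - 11*49|/(49*4) = 1/196, and |x - 69/25| = |135*25 - 69*49|/(49*25) = 6/1225.
Cross-multiplying, 6*196 = 1176 < 1225 = 1*1225, so 6/1225 is smaller: the intermediate fraction 69/25 is closer to x than 11/4.

69/25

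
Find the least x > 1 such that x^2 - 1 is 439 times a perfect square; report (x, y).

(x, y) = (440, 21)

First expand sqrt(439) as a continued fraction. With x_i = (sqrt(439) + m_i)/d_i and (m_0, d_0) = (0, 1): a_0 = floor(sqrt(439)) = 20, since 20^2 = 400 <= 439 < 441 = 21^2.
Iterate m_{i+1} = d_i*a_i - m_i, d_{i+1} = (439 - m_{i+1}^2)/d_i, a_{i+1} = floor((a_0 + m_{i+1})/d_{i+1}):
  m_1 = 1*20 - 0 = 20, d_1 = (439 - 20^2)/1 = 39/1 = 39, a_1 = floor((20 + 20)/39) = 1.
  m_2 = 39*1 - 20 = 19, d_2 = (439 - 19^2)/39 = 78/39 = 2, a_2 = floor((20 + 19)/2) = 19.
  m_3 = 2*19 - 19 = 19, d_3 = (439 - 19^2)/2 = 78/2 = 39, a_3 = floor((20 + 19)/39) = 1.
  m_4 = 39*1 - 19 = 20, d_4 = (439 - 20^2)/39 = 39/39 = 1, a_4 = floor((20 + 20)/1) = 40.
  m_5 = 1*40 - 20 = 20, d_5 = (439 - 20^2)/1 = 39/1 = 39: (m_5, d_5) = (m_1, d_1) = (20, 39), so from here the quotients repeat a_1, ..., a_4; the period length is 4.
So sqrt(439) = [20; (1, 19, 1, 40)] with period length k = 4.
k is even, so the fundamental solution of x^2 - 439y^2 = 1 is (p_{k-1}, q_{k-1}) = (p_3, q_3); compute convergents through index 3.
Convergents (p_i = a_i*p_{i-1} + p_{i-2}, q_i = a_i*q_{i-1} + q_{i-2} with p_{-2}=0, p_{-1}=1, q_{-2}=1, q_{-1}=0):
  i=0: a_0=20, p_0 = 20*1 + 0 = 20, q_0 = 20*0 + 1 = 1.
  i=1: a_1=1, p_1 = 1*20 + 1 = 21, q_1 = 1*1 + 0 = 1.
  i=2: a_2=19, p_2 = 19*21 + 20 = 419, q_2 = 19*1 + 1 = 20.
  i=3: a_3=1, p_3 = 1*419 + 21 = 440, q_3 = 1*20 + 1 = 21.
Check: 440^2 - 439*21^2 = 193600 - 193599 = 1, so (x, y) = (440, 21) solves the equation, and by the theorem it is the least positive solution.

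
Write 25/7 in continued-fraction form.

Run the Euclidean algorithm on 25 and 7; the successive quotients are the partial quotients a_0, a_1, ... (each step inverts the fractional part left over by the previous one):
  25 = 3*7 + 4, so a_0 = 3.
  7 = 1*4 + 3, so a_1 = 1.
  4 = 1*3 + 1, so a_2 = 1.
  3 = 3*1 + 0, so a_3 = 3.
The remainder reaches 0 after 4 divisions, so the expansion has 4 partial quotients, read off in order.

[3; 1, 1, 3]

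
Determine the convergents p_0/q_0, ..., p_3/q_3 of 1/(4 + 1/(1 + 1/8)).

Using the convergent recurrence p_i = a_i*p_{i-1} + p_{i-2}, q_i = a_i*q_{i-1} + q_{i-2} with p_{-2}=0, p_{-1}=1, q_{-2}=1, q_{-1}=0:
  i=0: a_0=0, p_0 = 0*1 + 0 = 0, q_0 = 0*0 + 1 = 1.
  i=1: a_1=4, p_1 = 4*0 + 1 = 1, q_1 = 4*1 + 0 = 4.
  i=2: a_2=1, p_2 = 1*1 + 0 = 1, q_2 = 1*4 + 1 = 5.
  i=3: a_3=8, p_3 = 8*1 + 1 = 9, q_3 = 8*5 + 4 = 44.

0/1, 1/4, 1/5, 9/44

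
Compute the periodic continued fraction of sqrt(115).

[10; (1, 2, 1, 1, 1, 1, 1, 2, 1, 20)]

Write x_i = (sqrt(115) + m_i)/d_i with (m_0, d_0) = (0, 1). a_0 = floor(sqrt(115)) = 10, since 10^2 = 100 <= 115 < 121 = 11^2.
Iterate m_{i+1} = d_i*a_i - m_i, d_{i+1} = (115 - m_{i+1}^2)/d_i, a_{i+1} = floor((a_0 + m_{i+1})/d_{i+1}):
  m_1 = 1*10 - 0 = 10, d_1 = (115 - 10^2)/1 = 15/1 = 15, a_1 = floor((10 + 10)/15) = 1.
  m_2 = 15*1 - 10 = 5, d_2 = (115 - 5^2)/15 = 90/15 = 6, a_2 = floor((10 + 5)/6) = 2.
  m_3 = 6*2 - 5 = 7, d_3 = (115 - 7^2)/6 = 66/6 = 11, a_3 = floor((10 + 7)/11) = 1.
  m_4 = 11*1 - 7 = 4, d_4 = (115 - 4^2)/11 = 99/11 = 9, a_4 = floor((10 + 4)/9) = 1.
  m_5 = 9*1 - 4 = 5, d_5 = (115 - 5^2)/9 = 90/9 = 10, a_5 = floor((10 + 5)/10) = 1.
  m_6 = 10*1 - 5 = 5, d_6 = (115 - 5^2)/10 = 90/10 = 9, a_6 = floor((10 + 5)/9) = 1.
  m_7 = 9*1 - 5 = 4, d_7 = (115 - 4^2)/9 = 99/9 = 11, a_7 = floor((10 + 4)/11) = 1.
  m_8 = 11*1 - 4 = 7, d_8 = (115 - 7^2)/11 = 66/11 = 6, a_8 = floor((10 + 7)/6) = 2.
  m_9 = 6*2 - 7 = 5, d_9 = (115 - 5^2)/6 = 90/6 = 15, a_9 = floor((10 + 5)/15) = 1.
  m_10 = 15*1 - 5 = 10, d_10 = (115 - 10^2)/15 = 15/15 = 1, a_10 = floor((10 + 10)/1) = 20.
  m_11 = 1*20 - 10 = 10, d_11 = (115 - 10^2)/1 = 15/1 = 15: (m_11, d_11) = (m_1, d_1) = (10, 15), so from here the quotients repeat a_1, ..., a_10; the period length is 10.
Hence the expansion of sqrt(115) is a_0 = 10 followed by the repeating block 1, 2, 1, 1, 1, 1, 1, 2, 1, 20 (period 10).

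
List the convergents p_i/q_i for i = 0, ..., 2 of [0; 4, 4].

Using the convergent recurrence p_i = a_i*p_{i-1} + p_{i-2}, q_i = a_i*q_{i-1} + q_{i-2} with p_{-2}=0, p_{-1}=1, q_{-2}=1, q_{-1}=0:
  i=0: a_0=0, p_0 = 0*1 + 0 = 0, q_0 = 0*0 + 1 = 1.
  i=1: a_1=4, p_1 = 4*0 + 1 = 1, q_1 = 4*1 + 0 = 4.
  i=2: a_2=4, p_2 = 4*1 + 0 = 4, q_2 = 4*4 + 1 = 17.

0/1, 1/4, 4/17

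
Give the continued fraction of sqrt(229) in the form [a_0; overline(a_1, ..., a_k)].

[15; overline(7, 1, 1, 7, 30)]

Write x_i = (sqrt(229) + m_i)/d_i with (m_0, d_0) = (0, 1). a_0 = floor(sqrt(229)) = 15, since 15^2 = 225 <= 229 < 256 = 16^2.
Iterate m_{i+1} = d_i*a_i - m_i, d_{i+1} = (229 - m_{i+1}^2)/d_i, a_{i+1} = floor((a_0 + m_{i+1})/d_{i+1}):
  m_1 = 1*15 - 0 = 15, d_1 = (229 - 15^2)/1 = 4/1 = 4, a_1 = floor((15 + 15)/4) = 7.
  m_2 = 4*7 - 15 = 13, d_2 = (229 - 13^2)/4 = 60/4 = 15, a_2 = floor((15 + 13)/15) = 1.
  m_3 = 15*1 - 13 = 2, d_3 = (229 - 2^2)/15 = 225/15 = 15, a_3 = floor((15 + 2)/15) = 1.
  m_4 = 15*1 - 2 = 13, d_4 = (229 - 13^2)/15 = 60/15 = 4, a_4 = floor((15 + 13)/4) = 7.
  m_5 = 4*7 - 13 = 15, d_5 = (229 - 15^2)/4 = 4/4 = 1, a_5 = floor((15 + 15)/1) = 30.
  m_6 = 1*30 - 15 = 15, d_6 = (229 - 15^2)/1 = 4/1 = 4: (m_6, d_6) = (m_1, d_1) = (15, 4), so from here the quotients repeat a_1, ..., a_5; the period length is 5.
Hence the expansion of sqrt(229) is a_0 = 15 followed by the repeating block 7, 1, 1, 7, 30 (period 5).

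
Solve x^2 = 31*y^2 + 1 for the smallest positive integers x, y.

(x, y) = (1520, 273)

First expand sqrt(31) as a continued fraction. With x_i = (sqrt(31) + m_i)/d_i and (m_0, d_0) = (0, 1): a_0 = floor(sqrt(31)) = 5, since 5^2 = 25 <= 31 < 36 = 6^2.
Iterate m_{i+1} = d_i*a_i - m_i, d_{i+1} = (31 - m_{i+1}^2)/d_i, a_{i+1} = floor((a_0 + m_{i+1})/d_{i+1}):
  m_1 = 1*5 - 0 = 5, d_1 = (31 - 5^2)/1 = 6/1 = 6, a_1 = floor((5 + 5)/6) = 1.
  m_2 = 6*1 - 5 = 1, d_2 = (31 - 1^2)/6 = 30/6 = 5, a_2 = floor((5 + 1)/5) = 1.
  m_3 = 5*1 - 1 = 4, d_3 = (31 - 4^2)/5 = 15/5 = 3, a_3 = floor((5 + 4)/3) = 3.
  m_4 = 3*3 - 4 = 5, d_4 = (31 - 5^2)/3 = 6/3 = 2, a_4 = floor((5 + 5)/2) = 5.
  m_5 = 2*5 - 5 = 5, d_5 = (31 - 5^2)/2 = 6/2 = 3, a_5 = floor((5 + 5)/3) = 3.
  m_6 = 3*3 - 5 = 4, d_6 = (31 - 4^2)/3 = 15/3 = 5, a_6 = floor((5 + 4)/5) = 1.
  m_7 = 5*1 - 4 = 1, d_7 = (31 - 1^2)/5 = 30/5 = 6, a_7 = floor((5 + 1)/6) = 1.
  m_8 = 6*1 - 1 = 5, d_8 = (31 - 5^2)/6 = 6/6 = 1, a_8 = floor((5 + 5)/1) = 10.
  m_9 = 1*10 - 5 = 5, d_9 = (31 - 5^2)/1 = 6/1 = 6: (m_9, d_9) = (m_1, d_1) = (5, 6), so from here the quotients repeat a_1, ..., a_8; the period length is 8.
So sqrt(31) = [5; (1, 1, 3, 5, 3, 1, 1, 10)] with period length k = 8.
k is even, so the fundamental solution of x^2 - 31y^2 = 1 is (p_{k-1}, q_{k-1}) = (p_7, q_7); compute convergents through index 7.
Convergents (p_i = a_i*p_{i-1} + p_{i-2}, q_i = a_i*q_{i-1} + q_{i-2} with p_{-2}=0, p_{-1}=1, q_{-2}=1, q_{-1}=0):
  i=0: a_0=5, p_0 = 5*1 + 0 = 5, q_0 = 5*0 + 1 = 1.
  i=1: a_1=1, p_1 = 1*5 + 1 = 6, q_1 = 1*1 + 0 = 1.
  i=2: a_2=1, p_2 = 1*6 + 5 = 11, q_2 = 1*1 + 1 = 2.
  i=3: a_3=3, p_3 = 3*11 + 6 = 39, q_3 = 3*2 + 1 = 7.
  i=4: a_4=5, p_4 = 5*39 + 11 = 206, q_4 = 5*7 + 2 = 37.
  i=5: a_5=3, p_5 = 3*206 + 39 = 657, q_5 = 3*37 + 7 = 118.
  i=6: a_6=1, p_6 = 1*657 + 206 = 863, q_6 = 1*118 + 37 = 155.
  i=7: a_7=1, p_7 = 1*863 + 657 = 1520, q_7 = 1*155 + 118 = 273.
Check: 1520^2 - 31*273^2 = 2310400 - 2310399 = 1, so (x, y) = (1520, 273) solves the equation, and by the theorem it is the least positive solution.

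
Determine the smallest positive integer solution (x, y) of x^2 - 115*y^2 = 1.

First expand sqrt(115) as a continued fraction. With x_i = (sqrt(115) + m_i)/d_i and (m_0, d_0) = (0, 1): a_0 = floor(sqrt(115)) = 10, since 10^2 = 100 <= 115 < 121 = 11^2.
Iterate m_{i+1} = d_i*a_i - m_i, d_{i+1} = (115 - m_{i+1}^2)/d_i, a_{i+1} = floor((a_0 + m_{i+1})/d_{i+1}):
  m_1 = 1*10 - 0 = 10, d_1 = (115 - 10^2)/1 = 15/1 = 15, a_1 = floor((10 + 10)/15) = 1.
  m_2 = 15*1 - 10 = 5, d_2 = (115 - 5^2)/15 = 90/15 = 6, a_2 = floor((10 + 5)/6) = 2.
  m_3 = 6*2 - 5 = 7, d_3 = (115 - 7^2)/6 = 66/6 = 11, a_3 = floor((10 + 7)/11) = 1.
  m_4 = 11*1 - 7 = 4, d_4 = (115 - 4^2)/11 = 99/11 = 9, a_4 = floor((10 + 4)/9) = 1.
  m_5 = 9*1 - 4 = 5, d_5 = (115 - 5^2)/9 = 90/9 = 10, a_5 = floor((10 + 5)/10) = 1.
  m_6 = 10*1 - 5 = 5, d_6 = (115 - 5^2)/10 = 90/10 = 9, a_6 = floor((10 + 5)/9) = 1.
  m_7 = 9*1 - 5 = 4, d_7 = (115 - 4^2)/9 = 99/9 = 11, a_7 = floor((10 + 4)/11) = 1.
  m_8 = 11*1 - 4 = 7, d_8 = (115 - 7^2)/11 = 66/11 = 6, a_8 = floor((10 + 7)/6) = 2.
  m_9 = 6*2 - 7 = 5, d_9 = (115 - 5^2)/6 = 90/6 = 15, a_9 = floor((10 + 5)/15) = 1.
  m_10 = 15*1 - 5 = 10, d_10 = (115 - 10^2)/15 = 15/15 = 1, a_10 = floor((10 + 10)/1) = 20.
  m_11 = 1*20 - 10 = 10, d_11 = (115 - 10^2)/1 = 15/1 = 15: (m_11, d_11) = (m_1, d_1) = (10, 15), so from here the quotients repeat a_1, ..., a_10; the period length is 10.
So sqrt(115) = [10; (1, 2, 1, 1, 1, 1, 1, 2, 1, 20)] with period length k = 10.
k is even, so the fundamental solution of x^2 - 115y^2 = 1 is (p_{k-1}, q_{k-1}) = (p_9, q_9); compute convergents through index 9.
Convergents (p_i = a_i*p_{i-1} + p_{i-2}, q_i = a_i*q_{i-1} + q_{i-2} with p_{-2}=0, p_{-1}=1, q_{-2}=1, q_{-1}=0):
  i=0: a_0=10, p_0 = 10*1 + 0 = 10, q_0 = 10*0 + 1 = 1.
  i=1: a_1=1, p_1 = 1*10 + 1 = 11, q_1 = 1*1 + 0 = 1.
  i=2: a_2=2, p_2 = 2*11 + 10 = 32, q_2 = 2*1 + 1 = 3.
  i=3: a_3=1, p_3 = 1*32 + 11 = 43, q_3 = 1*3 + 1 = 4.
  i=4: a_4=1, p_4 = 1*43 + 32 = 75, q_4 = 1*4 + 3 = 7.
  i=5: a_5=1, p_5 = 1*75 + 43 = 118, q_5 = 1*7 + 4 = 11.
  i=6: a_6=1, p_6 = 1*118 + 75 = 193, q_6 = 1*11 + 7 = 18.
  i=7: a_7=1, p_7 = 1*193 + 118 = 311, q_7 = 1*18 + 11 = 29.
  i=8: a_8=2, p_8 = 2*311 + 193 = 815, q_8 = 2*29 + 18 = 76.
  i=9: a_9=1, p_9 = 1*815 + 311 = 1126, q_9 = 1*76 + 29 = 105.
Check: 1126^2 - 115*105^2 = 1267876 - 1267875 = 1, so (x, y) = (1126, 105) solves the equation, and by the theorem it is the least positive solution.

(x, y) = (1126, 105)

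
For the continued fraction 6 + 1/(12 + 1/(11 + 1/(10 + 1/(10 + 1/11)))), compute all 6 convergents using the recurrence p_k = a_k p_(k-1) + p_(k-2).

Using the convergent recurrence p_i = a_i*p_{i-1} + p_{i-2}, q_i = a_i*q_{i-1} + q_{i-2} with p_{-2}=0, p_{-1}=1, q_{-2}=1, q_{-1}=0:
  i=0: a_0=6, p_0 = 6*1 + 0 = 6, q_0 = 6*0 + 1 = 1.
  i=1: a_1=12, p_1 = 12*6 + 1 = 73, q_1 = 12*1 + 0 = 12.
  i=2: a_2=11, p_2 = 11*73 + 6 = 809, q_2 = 11*12 + 1 = 133.
  i=3: a_3=10, p_3 = 10*809 + 73 = 8163, q_3 = 10*133 + 12 = 1342.
  i=4: a_4=10, p_4 = 10*8163 + 809 = 82439, q_4 = 10*1342 + 133 = 13553.
  i=5: a_5=11, p_5 = 11*82439 + 8163 = 914992, q_5 = 11*13553 + 1342 = 150425.

6/1, 73/12, 809/133, 8163/1342, 82439/13553, 914992/150425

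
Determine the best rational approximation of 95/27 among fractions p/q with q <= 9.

7/2

Expand x = 95/27 as a continued fraction with the Euclidean algorithm:
  95 = 3*27 + 14, so a_0 = 3.
  27 = 1*14 + 13, so a_1 = 1.
  14 = 1*13 + 1, so a_2 = 1.
  13 = 13*1 + 0, so a_3 = 13.
so x = [3; 1, 1, 13].
Convergents (p_i = a_i*p_{i-1} + p_{i-2}, q_i = a_i*q_{i-1} + q_{i-2} with p_{-2}=0, p_{-1}=1, q_{-2}=1, q_{-1}=0), until the denominator exceeds 9:
  i=0: a_0=3, p_0 = 3*1 + 0 = 3, q_0 = 3*0 + 1 = 1.
  i=1: a_1=1, p_1 = 1*3 + 1 = 4, q_1 = 1*1 + 0 = 1.
  i=2: a_2=1, p_2 = 1*4 + 3 = 7, q_2 = 1*1 + 1 = 2.
  i=3: a_3=13, p_3 = 13*7 + 4 = 95, q_3 = 13*2 + 1 = 27.
q_3 = 27 > 9, so the last convergent with denominator <= 9 is p_2/q_2 = 7/2.
The closest fraction with denominator <= 9 is either p_2/q_2 or the intermediate fraction (k*p_2 + p_1)/(k*q_2 + q_1) with the largest k >= 1 whose denominator stays <= 9; these approach x as k grows, and every other convergent or intermediate fraction in range is farther away.
Largest k: floor((9 - q_1)/q_2) = floor((9 - 1)/2) = 4.
That gives (4*7 + 4)/(4*2 + 1) = 32/9.
Compare the errors: |x - 7/2| = |95*2 - 7*27|/(27*2) = 1/54, and |x - 32/9| = |95*9 - 32*27|/(27*9) = 9/243.
Cross-multiplying, 1*243 = 243 < 486 = 9*54, so 1/54 is smaller: the convergent 7/2 is closer to x than 32/9.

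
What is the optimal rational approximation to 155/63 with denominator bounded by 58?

123/50

Expand x = 155/63 as a continued fraction with the Euclidean algorithm:
  155 = 2*63 + 29, so a_0 = 2.
  63 = 2*29 + 5, so a_1 = 2.
  29 = 5*5 + 4, so a_2 = 5.
  5 = 1*4 + 1, so a_3 = 1.
  4 = 4*1 + 0, so a_4 = 4.
so x = [2; 2, 5, 1, 4].
Convergents (p_i = a_i*p_{i-1} + p_{i-2}, q_i = a_i*q_{i-1} + q_{i-2} with p_{-2}=0, p_{-1}=1, q_{-2}=1, q_{-1}=0), until the denominator exceeds 58:
  i=0: a_0=2, p_0 = 2*1 + 0 = 2, q_0 = 2*0 + 1 = 1.
  i=1: a_1=2, p_1 = 2*2 + 1 = 5, q_1 = 2*1 + 0 = 2.
  i=2: a_2=5, p_2 = 5*5 + 2 = 27, q_2 = 5*2 + 1 = 11.
  i=3: a_3=1, p_3 = 1*27 + 5 = 32, q_3 = 1*11 + 2 = 13.
  i=4: a_4=4, p_4 = 4*32 + 27 = 155, q_4 = 4*13 + 11 = 63.
q_4 = 63 > 58, so the last convergent with denominator <= 58 is p_3/q_3 = 32/13.
The closest fraction with denominator <= 58 is either p_3/q_3 or the intermediate fraction (k*p_3 + p_2)/(k*q_3 + q_2) with the largest k >= 1 whose denominator stays <= 58; these approach x as k grows, and every other convergent or intermediate fraction in range is farther away.
Largest k: floor((58 - q_2)/q_3) = floor((58 - 11)/13) = 3.
That gives (3*32 + 27)/(3*13 + 11) = 123/50.
Compare the errors: |x - 32/13| = |155*13 - 32*63|/(63*13) = 1/819, and |x - 123/50| = |155*50 - 123*63|/(63*50) = 1/3150.
Cross-multiplying, 1*819 = 819 < 3150 = 1*3150, so 1/3150 is smaller: the intermediate fraction 123/50 is closer to x than 32/13.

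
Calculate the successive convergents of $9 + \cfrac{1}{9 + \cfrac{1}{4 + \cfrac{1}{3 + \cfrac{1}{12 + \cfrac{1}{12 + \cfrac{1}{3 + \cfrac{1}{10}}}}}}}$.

9/1, 82/9, 337/37, 1093/120, 13453/1477, 162529/17844, 501040/55009, 5172929/567934

Using the convergent recurrence p_i = a_i*p_{i-1} + p_{i-2}, q_i = a_i*q_{i-1} + q_{i-2} with p_{-2}=0, p_{-1}=1, q_{-2}=1, q_{-1}=0:
  i=0: a_0=9, p_0 = 9*1 + 0 = 9, q_0 = 9*0 + 1 = 1.
  i=1: a_1=9, p_1 = 9*9 + 1 = 82, q_1 = 9*1 + 0 = 9.
  i=2: a_2=4, p_2 = 4*82 + 9 = 337, q_2 = 4*9 + 1 = 37.
  i=3: a_3=3, p_3 = 3*337 + 82 = 1093, q_3 = 3*37 + 9 = 120.
  i=4: a_4=12, p_4 = 12*1093 + 337 = 13453, q_4 = 12*120 + 37 = 1477.
  i=5: a_5=12, p_5 = 12*13453 + 1093 = 162529, q_5 = 12*1477 + 120 = 17844.
  i=6: a_6=3, p_6 = 3*162529 + 13453 = 501040, q_6 = 3*17844 + 1477 = 55009.
  i=7: a_7=10, p_7 = 10*501040 + 162529 = 5172929, q_7 = 10*55009 + 17844 = 567934.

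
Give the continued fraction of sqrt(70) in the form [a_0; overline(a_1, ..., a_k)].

[8; overline(2, 1, 2, 1, 2, 16)]

Write x_i = (sqrt(70) + m_i)/d_i with (m_0, d_0) = (0, 1). a_0 = floor(sqrt(70)) = 8, since 8^2 = 64 <= 70 < 81 = 9^2.
Iterate m_{i+1} = d_i*a_i - m_i, d_{i+1} = (70 - m_{i+1}^2)/d_i, a_{i+1} = floor((a_0 + m_{i+1})/d_{i+1}):
  m_1 = 1*8 - 0 = 8, d_1 = (70 - 8^2)/1 = 6/1 = 6, a_1 = floor((8 + 8)/6) = 2.
  m_2 = 6*2 - 8 = 4, d_2 = (70 - 4^2)/6 = 54/6 = 9, a_2 = floor((8 + 4)/9) = 1.
  m_3 = 9*1 - 4 = 5, d_3 = (70 - 5^2)/9 = 45/9 = 5, a_3 = floor((8 + 5)/5) = 2.
  m_4 = 5*2 - 5 = 5, d_4 = (70 - 5^2)/5 = 45/5 = 9, a_4 = floor((8 + 5)/9) = 1.
  m_5 = 9*1 - 5 = 4, d_5 = (70 - 4^2)/9 = 54/9 = 6, a_5 = floor((8 + 4)/6) = 2.
  m_6 = 6*2 - 4 = 8, d_6 = (70 - 8^2)/6 = 6/6 = 1, a_6 = floor((8 + 8)/1) = 16.
  m_7 = 1*16 - 8 = 8, d_7 = (70 - 8^2)/1 = 6/1 = 6: (m_7, d_7) = (m_1, d_1) = (8, 6), so from here the quotients repeat a_1, ..., a_6; the period length is 6.
Hence the expansion of sqrt(70) is a_0 = 8 followed by the repeating block 2, 1, 2, 1, 2, 16 (period 6).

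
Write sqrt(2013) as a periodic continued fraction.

Write x_i = (sqrt(2013) + m_i)/d_i with (m_0, d_0) = (0, 1). a_0 = floor(sqrt(2013)) = 44, since 44^2 = 1936 <= 2013 < 2025 = 45^2.
Iterate m_{i+1} = d_i*a_i - m_i, d_{i+1} = (2013 - m_{i+1}^2)/d_i, a_{i+1} = floor((a_0 + m_{i+1})/d_{i+1}):
  m_1 = 1*44 - 0 = 44, d_1 = (2013 - 44^2)/1 = 77/1 = 77, a_1 = floor((44 + 44)/77) = 1.
  m_2 = 77*1 - 44 = 33, d_2 = (2013 - 33^2)/77 = 924/77 = 12, a_2 = floor((44 + 33)/12) = 6.
  m_3 = 12*6 - 33 = 39, d_3 = (2013 - 39^2)/12 = 492/12 = 41, a_3 = floor((44 + 39)/41) = 2.
  m_4 = 41*2 - 39 = 43, d_4 = (2013 - 43^2)/41 = 164/41 = 4, a_4 = floor((44 + 43)/4) = 21.
  m_5 = 4*21 - 43 = 41, d_5 = (2013 - 41^2)/4 = 332/4 = 83, a_5 = floor((44 + 41)/83) = 1.
  m_6 = 83*1 - 41 = 42, d_6 = (2013 - 42^2)/83 = 249/83 = 3, a_6 = floor((44 + 42)/3) = 28.
  m_7 = 3*28 - 42 = 42, d_7 = (2013 - 42^2)/3 = 249/3 = 83, a_7 = floor((44 + 42)/83) = 1.
  m_8 = 83*1 - 42 = 41, d_8 = (2013 - 41^2)/83 = 332/83 = 4, a_8 = floor((44 + 41)/4) = 21.
  m_9 = 4*21 - 41 = 43, d_9 = (2013 - 43^2)/4 = 164/4 = 41, a_9 = floor((44 + 43)/41) = 2.
  m_10 = 41*2 - 43 = 39, d_10 = (2013 - 39^2)/41 = 492/41 = 12, a_10 = floor((44 + 39)/12) = 6.
  m_11 = 12*6 - 39 = 33, d_11 = (2013 - 33^2)/12 = 924/12 = 77, a_11 = floor((44 + 33)/77) = 1.
  m_12 = 77*1 - 33 = 44, d_12 = (2013 - 44^2)/77 = 77/77 = 1, a_12 = floor((44 + 44)/1) = 88.
  m_13 = 1*88 - 44 = 44, d_13 = (2013 - 44^2)/1 = 77/1 = 77: (m_13, d_13) = (m_1, d_1) = (44, 77), so from here the quotients repeat a_1, ..., a_12; the period length is 12.
Hence the expansion of sqrt(2013) is a_0 = 44 followed by the repeating block 1, 6, 2, 21, 1, 28, 1, 21, 2, 6, 1, 88 (period 12).

[44; (1, 6, 2, 21, 1, 28, 1, 21, 2, 6, 1, 88)]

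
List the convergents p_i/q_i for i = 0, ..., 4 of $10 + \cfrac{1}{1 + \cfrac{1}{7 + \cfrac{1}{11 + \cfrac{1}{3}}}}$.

Using the convergent recurrence p_i = a_i*p_{i-1} + p_{i-2}, q_i = a_i*q_{i-1} + q_{i-2} with p_{-2}=0, p_{-1}=1, q_{-2}=1, q_{-1}=0:
  i=0: a_0=10, p_0 = 10*1 + 0 = 10, q_0 = 10*0 + 1 = 1.
  i=1: a_1=1, p_1 = 1*10 + 1 = 11, q_1 = 1*1 + 0 = 1.
  i=2: a_2=7, p_2 = 7*11 + 10 = 87, q_2 = 7*1 + 1 = 8.
  i=3: a_3=11, p_3 = 11*87 + 11 = 968, q_3 = 11*8 + 1 = 89.
  i=4: a_4=3, p_4 = 3*968 + 87 = 2991, q_4 = 3*89 + 8 = 275.

10/1, 11/1, 87/8, 968/89, 2991/275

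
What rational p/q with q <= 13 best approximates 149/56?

8/3

Expand x = 149/56 as a continued fraction with the Euclidean algorithm:
  149 = 2*56 + 37, so a_0 = 2.
  56 = 1*37 + 19, so a_1 = 1.
  37 = 1*19 + 18, so a_2 = 1.
  19 = 1*18 + 1, so a_3 = 1.
  18 = 18*1 + 0, so a_4 = 18.
so x = [2; 1, 1, 1, 18].
Convergents (p_i = a_i*p_{i-1} + p_{i-2}, q_i = a_i*q_{i-1} + q_{i-2} with p_{-2}=0, p_{-1}=1, q_{-2}=1, q_{-1}=0), until the denominator exceeds 13:
  i=0: a_0=2, p_0 = 2*1 + 0 = 2, q_0 = 2*0 + 1 = 1.
  i=1: a_1=1, p_1 = 1*2 + 1 = 3, q_1 = 1*1 + 0 = 1.
  i=2: a_2=1, p_2 = 1*3 + 2 = 5, q_2 = 1*1 + 1 = 2.
  i=3: a_3=1, p_3 = 1*5 + 3 = 8, q_3 = 1*2 + 1 = 3.
  i=4: a_4=18, p_4 = 18*8 + 5 = 149, q_4 = 18*3 + 2 = 56.
q_4 = 56 > 13, so the last convergent with denominator <= 13 is p_3/q_3 = 8/3.
The closest fraction with denominator <= 13 is either p_3/q_3 or the intermediate fraction (k*p_3 + p_2)/(k*q_3 + q_2) with the largest k >= 1 whose denominator stays <= 13; these approach x as k grows, and every other convergent or intermediate fraction in range is farther away.
Largest k: floor((13 - q_2)/q_3) = floor((13 - 2)/3) = 3.
That gives (3*8 + 5)/(3*3 + 2) = 29/11.
Compare the errors: |x - 8/3| = |149*3 - 8*56|/(56*3) = 1/168, and |x - 29/11| = |149*11 - 29*56|/(56*11) = 15/616.
Cross-multiplying, 1*616 = 616 < 2520 = 15*168, so 1/168 is smaller: the convergent 8/3 is closer to x than 29/11.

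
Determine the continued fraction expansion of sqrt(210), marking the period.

Write x_i = (sqrt(210) + m_i)/d_i with (m_0, d_0) = (0, 1). a_0 = floor(sqrt(210)) = 14, since 14^2 = 196 <= 210 < 225 = 15^2.
Iterate m_{i+1} = d_i*a_i - m_i, d_{i+1} = (210 - m_{i+1}^2)/d_i, a_{i+1} = floor((a_0 + m_{i+1})/d_{i+1}):
  m_1 = 1*14 - 0 = 14, d_1 = (210 - 14^2)/1 = 14/1 = 14, a_1 = floor((14 + 14)/14) = 2.
  m_2 = 14*2 - 14 = 14, d_2 = (210 - 14^2)/14 = 14/14 = 1, a_2 = floor((14 + 14)/1) = 28.
  m_3 = 1*28 - 14 = 14, d_3 = (210 - 14^2)/1 = 14/1 = 14: (m_3, d_3) = (m_1, d_1) = (14, 14), so from here the quotients repeat a_1, a_2; the period length is 2.
Hence the expansion of sqrt(210) is a_0 = 14 followed by the repeating block 2, 28 (period 2).

[14; (2, 28)]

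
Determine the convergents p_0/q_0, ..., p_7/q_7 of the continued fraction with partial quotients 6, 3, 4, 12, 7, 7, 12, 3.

Using the convergent recurrence p_i = a_i*p_{i-1} + p_{i-2}, q_i = a_i*q_{i-1} + q_{i-2} with p_{-2}=0, p_{-1}=1, q_{-2}=1, q_{-1}=0:
  i=0: a_0=6, p_0 = 6*1 + 0 = 6, q_0 = 6*0 + 1 = 1.
  i=1: a_1=3, p_1 = 3*6 + 1 = 19, q_1 = 3*1 + 0 = 3.
  i=2: a_2=4, p_2 = 4*19 + 6 = 82, q_2 = 4*3 + 1 = 13.
  i=3: a_3=12, p_3 = 12*82 + 19 = 1003, q_3 = 12*13 + 3 = 159.
  i=4: a_4=7, p_4 = 7*1003 + 82 = 7103, q_4 = 7*159 + 13 = 1126.
  i=5: a_5=7, p_5 = 7*7103 + 1003 = 50724, q_5 = 7*1126 + 159 = 8041.
  i=6: a_6=12, p_6 = 12*50724 + 7103 = 615791, q_6 = 12*8041 + 1126 = 97618.
  i=7: a_7=3, p_7 = 3*615791 + 50724 = 1898097, q_7 = 3*97618 + 8041 = 300895.

6/1, 19/3, 82/13, 1003/159, 7103/1126, 50724/8041, 615791/97618, 1898097/300895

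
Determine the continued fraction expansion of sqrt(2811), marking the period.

[53; (53, 106)]

Write x_i = (sqrt(2811) + m_i)/d_i with (m_0, d_0) = (0, 1). a_0 = floor(sqrt(2811)) = 53, since 53^2 = 2809 <= 2811 < 2916 = 54^2.
Iterate m_{i+1} = d_i*a_i - m_i, d_{i+1} = (2811 - m_{i+1}^2)/d_i, a_{i+1} = floor((a_0 + m_{i+1})/d_{i+1}):
  m_1 = 1*53 - 0 = 53, d_1 = (2811 - 53^2)/1 = 2/1 = 2, a_1 = floor((53 + 53)/2) = 53.
  m_2 = 2*53 - 53 = 53, d_2 = (2811 - 53^2)/2 = 2/2 = 1, a_2 = floor((53 + 53)/1) = 106.
  m_3 = 1*106 - 53 = 53, d_3 = (2811 - 53^2)/1 = 2/1 = 2: (m_3, d_3) = (m_1, d_1) = (53, 2), so from here the quotients repeat a_1, a_2; the period length is 2.
Hence the expansion of sqrt(2811) is a_0 = 53 followed by the repeating block 53, 106 (period 2).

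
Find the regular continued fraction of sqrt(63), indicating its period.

Write x_i = (sqrt(63) + m_i)/d_i with (m_0, d_0) = (0, 1). a_0 = floor(sqrt(63)) = 7, since 7^2 = 49 <= 63 < 64 = 8^2.
Iterate m_{i+1} = d_i*a_i - m_i, d_{i+1} = (63 - m_{i+1}^2)/d_i, a_{i+1} = floor((a_0 + m_{i+1})/d_{i+1}):
  m_1 = 1*7 - 0 = 7, d_1 = (63 - 7^2)/1 = 14/1 = 14, a_1 = floor((7 + 7)/14) = 1.
  m_2 = 14*1 - 7 = 7, d_2 = (63 - 7^2)/14 = 14/14 = 1, a_2 = floor((7 + 7)/1) = 14.
  m_3 = 1*14 - 7 = 7, d_3 = (63 - 7^2)/1 = 14/1 = 14: (m_3, d_3) = (m_1, d_1) = (7, 14), so from here the quotients repeat a_1, a_2; the period length is 2.
Hence the expansion of sqrt(63) is a_0 = 7 followed by the repeating block 1, 14 (period 2).

[7; (1, 14)]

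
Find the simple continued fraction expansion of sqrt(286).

[16; (1, 10, 3, 3, 2, 3, 3, 10, 1, 32)]

Write x_i = (sqrt(286) + m_i)/d_i with (m_0, d_0) = (0, 1). a_0 = floor(sqrt(286)) = 16, since 16^2 = 256 <= 286 < 289 = 17^2.
Iterate m_{i+1} = d_i*a_i - m_i, d_{i+1} = (286 - m_{i+1}^2)/d_i, a_{i+1} = floor((a_0 + m_{i+1})/d_{i+1}):
  m_1 = 1*16 - 0 = 16, d_1 = (286 - 16^2)/1 = 30/1 = 30, a_1 = floor((16 + 16)/30) = 1.
  m_2 = 30*1 - 16 = 14, d_2 = (286 - 14^2)/30 = 90/30 = 3, a_2 = floor((16 + 14)/3) = 10.
  m_3 = 3*10 - 14 = 16, d_3 = (286 - 16^2)/3 = 30/3 = 10, a_3 = floor((16 + 16)/10) = 3.
  m_4 = 10*3 - 16 = 14, d_4 = (286 - 14^2)/10 = 90/10 = 9, a_4 = floor((16 + 14)/9) = 3.
  m_5 = 9*3 - 14 = 13, d_5 = (286 - 13^2)/9 = 117/9 = 13, a_5 = floor((16 + 13)/13) = 2.
  m_6 = 13*2 - 13 = 13, d_6 = (286 - 13^2)/13 = 117/13 = 9, a_6 = floor((16 + 13)/9) = 3.
  m_7 = 9*3 - 13 = 14, d_7 = (286 - 14^2)/9 = 90/9 = 10, a_7 = floor((16 + 14)/10) = 3.
  m_8 = 10*3 - 14 = 16, d_8 = (286 - 16^2)/10 = 30/10 = 3, a_8 = floor((16 + 16)/3) = 10.
  m_9 = 3*10 - 16 = 14, d_9 = (286 - 14^2)/3 = 90/3 = 30, a_9 = floor((16 + 14)/30) = 1.
  m_10 = 30*1 - 14 = 16, d_10 = (286 - 16^2)/30 = 30/30 = 1, a_10 = floor((16 + 16)/1) = 32.
  m_11 = 1*32 - 16 = 16, d_11 = (286 - 16^2)/1 = 30/1 = 30: (m_11, d_11) = (m_1, d_1) = (16, 30), so from here the quotients repeat a_1, ..., a_10; the period length is 10.
Hence the expansion of sqrt(286) is a_0 = 16 followed by the repeating block 1, 10, 3, 3, 2, 3, 3, 10, 1, 32 (period 10).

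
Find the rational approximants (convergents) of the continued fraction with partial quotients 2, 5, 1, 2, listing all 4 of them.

2/1, 11/5, 13/6, 37/17

Using the convergent recurrence p_i = a_i*p_{i-1} + p_{i-2}, q_i = a_i*q_{i-1} + q_{i-2} with p_{-2}=0, p_{-1}=1, q_{-2}=1, q_{-1}=0:
  i=0: a_0=2, p_0 = 2*1 + 0 = 2, q_0 = 2*0 + 1 = 1.
  i=1: a_1=5, p_1 = 5*2 + 1 = 11, q_1 = 5*1 + 0 = 5.
  i=2: a_2=1, p_2 = 1*11 + 2 = 13, q_2 = 1*5 + 1 = 6.
  i=3: a_3=2, p_3 = 2*13 + 11 = 37, q_3 = 2*6 + 5 = 17.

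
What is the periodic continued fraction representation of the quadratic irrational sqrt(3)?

Write x_i = (sqrt(3) + m_i)/d_i with (m_0, d_0) = (0, 1). a_0 = floor(sqrt(3)) = 1, since 1^2 = 1 <= 3 < 4 = 2^2.
Iterate m_{i+1} = d_i*a_i - m_i, d_{i+1} = (3 - m_{i+1}^2)/d_i, a_{i+1} = floor((a_0 + m_{i+1})/d_{i+1}):
  m_1 = 1*1 - 0 = 1, d_1 = (3 - 1^2)/1 = 2/1 = 2, a_1 = floor((1 + 1)/2) = 1.
  m_2 = 2*1 - 1 = 1, d_2 = (3 - 1^2)/2 = 2/2 = 1, a_2 = floor((1 + 1)/1) = 2.
  m_3 = 1*2 - 1 = 1, d_3 = (3 - 1^2)/1 = 2/1 = 2: (m_3, d_3) = (m_1, d_1) = (1, 2), so from here the quotients repeat a_1, a_2; the period length is 2.
Hence the expansion of sqrt(3) is a_0 = 1 followed by the repeating block 1, 2 (period 2).

[1; (1, 2)]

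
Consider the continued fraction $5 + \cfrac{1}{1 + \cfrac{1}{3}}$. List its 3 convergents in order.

Using the convergent recurrence p_i = a_i*p_{i-1} + p_{i-2}, q_i = a_i*q_{i-1} + q_{i-2} with p_{-2}=0, p_{-1}=1, q_{-2}=1, q_{-1}=0:
  i=0: a_0=5, p_0 = 5*1 + 0 = 5, q_0 = 5*0 + 1 = 1.
  i=1: a_1=1, p_1 = 1*5 + 1 = 6, q_1 = 1*1 + 0 = 1.
  i=2: a_2=3, p_2 = 3*6 + 5 = 23, q_2 = 3*1 + 1 = 4.

5/1, 6/1, 23/4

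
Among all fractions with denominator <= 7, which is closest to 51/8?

32/5

Expand x = 51/8 as a continued fraction with the Euclidean algorithm:
  51 = 6*8 + 3, so a_0 = 6.
  8 = 2*3 + 2, so a_1 = 2.
  3 = 1*2 + 1, so a_2 = 1.
  2 = 2*1 + 0, so a_3 = 2.
so x = [6; 2, 1, 2].
Convergents (p_i = a_i*p_{i-1} + p_{i-2}, q_i = a_i*q_{i-1} + q_{i-2} with p_{-2}=0, p_{-1}=1, q_{-2}=1, q_{-1}=0), until the denominator exceeds 7:
  i=0: a_0=6, p_0 = 6*1 + 0 = 6, q_0 = 6*0 + 1 = 1.
  i=1: a_1=2, p_1 = 2*6 + 1 = 13, q_1 = 2*1 + 0 = 2.
  i=2: a_2=1, p_2 = 1*13 + 6 = 19, q_2 = 1*2 + 1 = 3.
  i=3: a_3=2, p_3 = 2*19 + 13 = 51, q_3 = 2*3 + 2 = 8.
q_3 = 8 > 7, so the last convergent with denominator <= 7 is p_2/q_2 = 19/3.
The closest fraction with denominator <= 7 is either p_2/q_2 or the intermediate fraction (k*p_2 + p_1)/(k*q_2 + q_1) with the largest k >= 1 whose denominator stays <= 7; these approach x as k grows, and every other convergent or intermediate fraction in range is farther away.
Largest k: floor((7 - q_1)/q_2) = floor((7 - 2)/3) = 1.
That gives (1*19 + 13)/(1*3 + 2) = 32/5.
Compare the errors: |x - 19/3| = |51*3 - 19*8|/(8*3) = 1/24, and |x - 32/5| = |51*5 - 32*8|/(8*5) = 1/40.
Cross-multiplying, 1*24 = 24 < 40 = 1*40, so 1/40 is smaller: the intermediate fraction 32/5 is closer to x than 19/3.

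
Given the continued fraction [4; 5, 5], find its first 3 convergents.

Using the convergent recurrence p_i = a_i*p_{i-1} + p_{i-2}, q_i = a_i*q_{i-1} + q_{i-2} with p_{-2}=0, p_{-1}=1, q_{-2}=1, q_{-1}=0:
  i=0: a_0=4, p_0 = 4*1 + 0 = 4, q_0 = 4*0 + 1 = 1.
  i=1: a_1=5, p_1 = 5*4 + 1 = 21, q_1 = 5*1 + 0 = 5.
  i=2: a_2=5, p_2 = 5*21 + 4 = 109, q_2 = 5*5 + 1 = 26.

4/1, 21/5, 109/26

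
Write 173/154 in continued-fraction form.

[1; 8, 9, 2]

Run the Euclidean algorithm on 173 and 154; the successive quotients are the partial quotients a_0, a_1, ... (each step inverts the fractional part left over by the previous one):
  173 = 1*154 + 19, so a_0 = 1.
  154 = 8*19 + 2, so a_1 = 8.
  19 = 9*2 + 1, so a_2 = 9.
  2 = 2*1 + 0, so a_3 = 2.
The remainder reaches 0 after 4 divisions, so the expansion has 4 partial quotients, read off in order.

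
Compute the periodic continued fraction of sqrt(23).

Write x_i = (sqrt(23) + m_i)/d_i with (m_0, d_0) = (0, 1). a_0 = floor(sqrt(23)) = 4, since 4^2 = 16 <= 23 < 25 = 5^2.
Iterate m_{i+1} = d_i*a_i - m_i, d_{i+1} = (23 - m_{i+1}^2)/d_i, a_{i+1} = floor((a_0 + m_{i+1})/d_{i+1}):
  m_1 = 1*4 - 0 = 4, d_1 = (23 - 4^2)/1 = 7/1 = 7, a_1 = floor((4 + 4)/7) = 1.
  m_2 = 7*1 - 4 = 3, d_2 = (23 - 3^2)/7 = 14/7 = 2, a_2 = floor((4 + 3)/2) = 3.
  m_3 = 2*3 - 3 = 3, d_3 = (23 - 3^2)/2 = 14/2 = 7, a_3 = floor((4 + 3)/7) = 1.
  m_4 = 7*1 - 3 = 4, d_4 = (23 - 4^2)/7 = 7/7 = 1, a_4 = floor((4 + 4)/1) = 8.
  m_5 = 1*8 - 4 = 4, d_5 = (23 - 4^2)/1 = 7/1 = 7: (m_5, d_5) = (m_1, d_1) = (4, 7), so from here the quotients repeat a_1, ..., a_4; the period length is 4.
Hence the expansion of sqrt(23) is a_0 = 4 followed by the repeating block 1, 3, 1, 8 (period 4).

[4; (1, 3, 1, 8)]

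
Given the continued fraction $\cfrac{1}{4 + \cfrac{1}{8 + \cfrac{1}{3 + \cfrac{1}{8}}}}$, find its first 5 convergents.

Using the convergent recurrence p_i = a_i*p_{i-1} + p_{i-2}, q_i = a_i*q_{i-1} + q_{i-2} with p_{-2}=0, p_{-1}=1, q_{-2}=1, q_{-1}=0:
  i=0: a_0=0, p_0 = 0*1 + 0 = 0, q_0 = 0*0 + 1 = 1.
  i=1: a_1=4, p_1 = 4*0 + 1 = 1, q_1 = 4*1 + 0 = 4.
  i=2: a_2=8, p_2 = 8*1 + 0 = 8, q_2 = 8*4 + 1 = 33.
  i=3: a_3=3, p_3 = 3*8 + 1 = 25, q_3 = 3*33 + 4 = 103.
  i=4: a_4=8, p_4 = 8*25 + 8 = 208, q_4 = 8*103 + 33 = 857.

0/1, 1/4, 8/33, 25/103, 208/857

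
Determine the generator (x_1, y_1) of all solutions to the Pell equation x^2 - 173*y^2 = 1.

(x, y) = (2499849, 190060)

First expand sqrt(173) as a continued fraction. With x_i = (sqrt(173) + m_i)/d_i and (m_0, d_0) = (0, 1): a_0 = floor(sqrt(173)) = 13, since 13^2 = 169 <= 173 < 196 = 14^2.
Iterate m_{i+1} = d_i*a_i - m_i, d_{i+1} = (173 - m_{i+1}^2)/d_i, a_{i+1} = floor((a_0 + m_{i+1})/d_{i+1}):
  m_1 = 1*13 - 0 = 13, d_1 = (173 - 13^2)/1 = 4/1 = 4, a_1 = floor((13 + 13)/4) = 6.
  m_2 = 4*6 - 13 = 11, d_2 = (173 - 11^2)/4 = 52/4 = 13, a_2 = floor((13 + 11)/13) = 1.
  m_3 = 13*1 - 11 = 2, d_3 = (173 - 2^2)/13 = 169/13 = 13, a_3 = floor((13 + 2)/13) = 1.
  m_4 = 13*1 - 2 = 11, d_4 = (173 - 11^2)/13 = 52/13 = 4, a_4 = floor((13 + 11)/4) = 6.
  m_5 = 4*6 - 11 = 13, d_5 = (173 - 13^2)/4 = 4/4 = 1, a_5 = floor((13 + 13)/1) = 26.
  m_6 = 1*26 - 13 = 13, d_6 = (173 - 13^2)/1 = 4/1 = 4: (m_6, d_6) = (m_1, d_1) = (13, 4), so from here the quotients repeat a_1, ..., a_5; the period length is 5.
So sqrt(173) = [13; (6, 1, 1, 6, 26)] with period length k = 5.
k is odd, so (p_{k-1}, q_{k-1}) only solves x^2 - 173y^2 = -1 and the fundamental solution of x^2 - 173y^2 = 1 is (p_{2k-1}, q_{2k-1}) = (p_9, q_9); compute convergents through index 9, running through the period twice.
Convergents (p_i = a_i*p_{i-1} + p_{i-2}, q_i = a_i*q_{i-1} + q_{i-2} with p_{-2}=0, p_{-1}=1, q_{-2}=1, q_{-1}=0):
  i=0: a_0=13, p_0 = 13*1 + 0 = 13, q_0 = 13*0 + 1 = 1.
  i=1: a_1=6, p_1 = 6*13 + 1 = 79, q_1 = 6*1 + 0 = 6.
  i=2: a_2=1, p_2 = 1*79 + 13 = 92, q_2 = 1*6 + 1 = 7.
  i=3: a_3=1, p_3 = 1*92 + 79 = 171, q_3 = 1*7 + 6 = 13.
  i=4: a_4=6, p_4 = 6*171 + 92 = 1118, q_4 = 6*13 + 7 = 85.
  i=5: a_5=26, p_5 = 26*1118 + 171 = 29239, q_5 = 26*85 + 13 = 2223.
  i=6: a_6=6, p_6 = 6*29239 + 1118 = 176552, q_6 = 6*2223 + 85 = 13423.
  i=7: a_7=1, p_7 = 1*176552 + 29239 = 205791, q_7 = 1*13423 + 2223 = 15646.
  i=8: a_8=1, p_8 = 1*205791 + 176552 = 382343, q_8 = 1*15646 + 13423 = 29069.
  i=9: a_9=6, p_9 = 6*382343 + 205791 = 2499849, q_9 = 6*29069 + 15646 = 190060.
Indeed p_4^2 - 173*q_4^2 = 1249924 - 1249925 = -1, not +1.
Check: 2499849^2 - 173*190060^2 = 6249245022801 - 6249245022800 = 1, so (x, y) = (2499849, 190060) solves the equation, and by the theorem it is the least positive solution.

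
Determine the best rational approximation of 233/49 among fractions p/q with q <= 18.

19/4

Expand x = 233/49 as a continued fraction with the Euclidean algorithm:
  233 = 4*49 + 37, so a_0 = 4.
  49 = 1*37 + 12, so a_1 = 1.
  37 = 3*12 + 1, so a_2 = 3.
  12 = 12*1 + 0, so a_3 = 12.
so x = [4; 1, 3, 12].
Convergents (p_i = a_i*p_{i-1} + p_{i-2}, q_i = a_i*q_{i-1} + q_{i-2} with p_{-2}=0, p_{-1}=1, q_{-2}=1, q_{-1}=0), until the denominator exceeds 18:
  i=0: a_0=4, p_0 = 4*1 + 0 = 4, q_0 = 4*0 + 1 = 1.
  i=1: a_1=1, p_1 = 1*4 + 1 = 5, q_1 = 1*1 + 0 = 1.
  i=2: a_2=3, p_2 = 3*5 + 4 = 19, q_2 = 3*1 + 1 = 4.
  i=3: a_3=12, p_3 = 12*19 + 5 = 233, q_3 = 12*4 + 1 = 49.
q_3 = 49 > 18, so the last convergent with denominator <= 18 is p_2/q_2 = 19/4.
The closest fraction with denominator <= 18 is either p_2/q_2 or the intermediate fraction (k*p_2 + p_1)/(k*q_2 + q_1) with the largest k >= 1 whose denominator stays <= 18; these approach x as k grows, and every other convergent or intermediate fraction in range is farther away.
Largest k: floor((18 - q_1)/q_2) = floor((18 - 1)/4) = 4.
That gives (4*19 + 5)/(4*4 + 1) = 81/17.
Compare the errors: |x - 19/4| = |233*4 - 19*49|/(49*4) = 1/196, and |x - 81/17| = |233*17 - 81*49|/(49*17) = 8/833.
Cross-multiplying, 1*833 = 833 < 1568 = 8*196, so 1/196 is smaller: the convergent 19/4 is closer to x than 81/17.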